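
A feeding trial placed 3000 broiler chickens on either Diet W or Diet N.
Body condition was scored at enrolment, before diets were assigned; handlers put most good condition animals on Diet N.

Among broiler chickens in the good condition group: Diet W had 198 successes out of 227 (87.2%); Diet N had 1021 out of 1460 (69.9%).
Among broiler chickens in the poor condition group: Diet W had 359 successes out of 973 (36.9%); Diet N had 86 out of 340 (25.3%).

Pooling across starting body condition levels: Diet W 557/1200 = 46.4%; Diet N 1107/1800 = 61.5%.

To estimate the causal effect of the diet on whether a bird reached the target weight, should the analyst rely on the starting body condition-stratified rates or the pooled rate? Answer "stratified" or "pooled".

stratified

The imbalance in starting body condition arose from how broiler chickens were allocated, not from anything the diet did; and starting body condition independently affects the outcome. The pooled gap is confounded — condition on starting body condition.
Within each level — good condition: 87.2% vs 69.9%; poor condition: 36.9% vs 25.3% — Diet W is higher every time.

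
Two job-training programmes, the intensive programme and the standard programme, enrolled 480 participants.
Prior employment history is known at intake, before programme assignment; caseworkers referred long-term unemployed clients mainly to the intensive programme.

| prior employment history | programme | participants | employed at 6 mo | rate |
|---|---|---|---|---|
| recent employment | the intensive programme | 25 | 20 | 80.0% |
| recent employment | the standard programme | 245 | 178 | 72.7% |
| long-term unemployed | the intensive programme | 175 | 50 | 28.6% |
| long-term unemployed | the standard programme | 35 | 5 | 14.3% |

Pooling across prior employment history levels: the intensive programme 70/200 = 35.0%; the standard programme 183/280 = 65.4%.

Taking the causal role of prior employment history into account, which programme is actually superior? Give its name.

the intensive programme

the intensive programme is higher inside every prior employment history stratum but the standard programme is higher in aggregate. Whether to stratify depends on how prior employment history relates to the programme.
Prior employment history is set before the programme has any effect — it is not caused by the programme — and it independently drives the outcome. That makes it a confounder, so the causal comparison is within prior employment history levels.
Within each level — recent employment: 80.0% vs 72.7%; long-term unemployed: 28.6% vs 14.3% — the intensive programme is higher every time.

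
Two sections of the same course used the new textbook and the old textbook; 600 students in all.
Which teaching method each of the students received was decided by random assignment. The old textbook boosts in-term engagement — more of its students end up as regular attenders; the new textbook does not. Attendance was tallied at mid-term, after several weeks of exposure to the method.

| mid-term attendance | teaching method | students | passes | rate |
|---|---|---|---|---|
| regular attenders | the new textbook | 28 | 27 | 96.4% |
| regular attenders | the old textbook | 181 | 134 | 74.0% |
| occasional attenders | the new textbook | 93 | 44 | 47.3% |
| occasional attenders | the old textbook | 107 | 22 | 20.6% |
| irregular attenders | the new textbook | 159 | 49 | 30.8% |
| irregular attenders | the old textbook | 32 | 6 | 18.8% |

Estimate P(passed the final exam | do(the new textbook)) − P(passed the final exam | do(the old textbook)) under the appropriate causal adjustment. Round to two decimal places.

The distribution of mid-term attendance is itself part of what the teaching method does — it is an intermediate outcome. Holding it fixed would remove that part of the effect; the total effect is the pooled difference.
The causal difference is the pooled difference: 0.429 − 0.506 = -0.078.

-0.08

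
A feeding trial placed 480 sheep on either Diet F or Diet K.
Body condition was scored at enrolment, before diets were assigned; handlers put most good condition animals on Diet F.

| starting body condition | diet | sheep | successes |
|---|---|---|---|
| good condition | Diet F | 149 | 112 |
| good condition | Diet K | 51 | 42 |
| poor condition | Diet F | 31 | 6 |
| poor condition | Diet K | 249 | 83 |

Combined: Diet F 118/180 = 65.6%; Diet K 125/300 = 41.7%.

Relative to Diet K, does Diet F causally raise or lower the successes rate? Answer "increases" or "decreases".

Diet K is higher inside every starting body condition stratum but Diet F is higher in aggregate. Whether to stratify depends on how starting body condition relates to the diet.
The imbalance in starting body condition arose from how sheep were allocated, not from anything the diet did; and starting body condition independently affects the outcome. The pooled gap is confounded — condition on starting body condition.
Within each level — good condition: 75.2% vs 82.4%; poor condition: 19.4% vs 33.3% — Diet K is higher every time.

decreases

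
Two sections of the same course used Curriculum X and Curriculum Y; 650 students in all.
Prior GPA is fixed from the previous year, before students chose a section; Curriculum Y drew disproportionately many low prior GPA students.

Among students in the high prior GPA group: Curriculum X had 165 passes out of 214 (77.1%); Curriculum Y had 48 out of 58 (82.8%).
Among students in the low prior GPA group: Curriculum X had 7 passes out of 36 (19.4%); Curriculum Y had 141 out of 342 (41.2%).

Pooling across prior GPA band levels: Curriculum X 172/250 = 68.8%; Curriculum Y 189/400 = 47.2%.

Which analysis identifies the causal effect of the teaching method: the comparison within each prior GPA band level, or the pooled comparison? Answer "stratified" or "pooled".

stratified

Curriculum Y is higher inside every prior GPA band stratum but Curriculum X is higher in aggregate. Whether to stratify depends on how prior GPA band relates to the teaching method.
The imbalance in prior GPA band arose from how students were allocated, not from anything the teaching method did; and prior GPA band independently affects the outcome. The pooled gap is confounded — condition on prior GPA band.
Within each level — high prior GPA: 77.1% vs 82.8%; low prior GPA: 19.4% vs 41.2% — Curriculum Y is higher every time.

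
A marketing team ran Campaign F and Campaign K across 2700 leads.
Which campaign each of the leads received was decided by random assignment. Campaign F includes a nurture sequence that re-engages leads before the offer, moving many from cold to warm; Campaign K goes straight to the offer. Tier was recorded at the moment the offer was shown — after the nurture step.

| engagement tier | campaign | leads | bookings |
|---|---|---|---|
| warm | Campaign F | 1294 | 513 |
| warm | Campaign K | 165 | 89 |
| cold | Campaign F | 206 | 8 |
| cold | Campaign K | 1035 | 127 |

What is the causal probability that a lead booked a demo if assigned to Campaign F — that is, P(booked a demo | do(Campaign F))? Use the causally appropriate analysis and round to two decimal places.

0.35

Engagement tier here is a post-treatment variable shaped by the campaign; conditioning on it would introduce bias rather than remove it. The overall comparison is the causal one.
So P(outcome | do(Campaign F)) is just the pooled rate for Campaign F: 521/1500 = 0.347.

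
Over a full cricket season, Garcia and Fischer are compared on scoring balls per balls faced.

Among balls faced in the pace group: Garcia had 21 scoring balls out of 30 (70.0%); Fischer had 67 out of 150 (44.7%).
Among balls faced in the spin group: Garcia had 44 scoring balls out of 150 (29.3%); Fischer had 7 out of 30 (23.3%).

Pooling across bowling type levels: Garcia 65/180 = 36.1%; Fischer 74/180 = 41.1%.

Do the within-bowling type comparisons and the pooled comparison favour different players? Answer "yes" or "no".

yes

Within each bowling type level (pace 70.0% vs 44.7%; spin 29.3% vs 23.3%), Garcia has the higher rate every time. Pooled: 36.1% vs 41.1% — Fischer has the higher rate overall. The two comparisons disagree.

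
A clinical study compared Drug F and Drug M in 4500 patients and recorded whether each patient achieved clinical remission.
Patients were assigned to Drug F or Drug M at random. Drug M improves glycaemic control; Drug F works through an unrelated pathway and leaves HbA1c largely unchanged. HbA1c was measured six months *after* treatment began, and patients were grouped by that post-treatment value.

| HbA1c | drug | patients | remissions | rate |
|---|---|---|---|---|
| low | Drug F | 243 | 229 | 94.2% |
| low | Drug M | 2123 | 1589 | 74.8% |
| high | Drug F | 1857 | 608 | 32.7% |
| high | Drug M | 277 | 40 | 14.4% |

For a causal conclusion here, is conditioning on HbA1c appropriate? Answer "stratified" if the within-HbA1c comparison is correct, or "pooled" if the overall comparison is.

The stratified and pooled comparisons disagree (Drug F wins within each HbA1c; Drug M wins overall), so the answer turns on the causal role of HbA1c.
HbA1c lies on the pathway drug → HbA1c → outcome, so adjusting for it blocks the indirect effect. For the total causal effect of drug, use the unadjusted pooled rates.
Pooled: Drug F 39.9% vs Drug M 67.9%; Drug M is higher overall.

pooled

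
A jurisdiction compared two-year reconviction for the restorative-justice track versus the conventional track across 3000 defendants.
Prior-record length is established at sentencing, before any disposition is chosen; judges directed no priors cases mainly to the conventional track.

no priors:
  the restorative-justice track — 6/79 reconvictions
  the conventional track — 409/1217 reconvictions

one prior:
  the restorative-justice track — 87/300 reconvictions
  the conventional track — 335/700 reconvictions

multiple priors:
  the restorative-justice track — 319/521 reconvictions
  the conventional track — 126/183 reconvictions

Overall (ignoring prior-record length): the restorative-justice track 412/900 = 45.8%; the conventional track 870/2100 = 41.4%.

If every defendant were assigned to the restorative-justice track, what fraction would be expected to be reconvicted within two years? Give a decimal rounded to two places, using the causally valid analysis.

Nothing the disposition does changes prior-record length; the imbalance is an allocation artefact. With prior-record length also predicting the outcome, the pooled figure is confounded, and the within-stratum comparison is the causal one.
Standardising the restorative-justice track to the population prior-record length mix: 0.432·6/79 + 0.333·87/300 + 0.235·319/521 = 0.273.

0.27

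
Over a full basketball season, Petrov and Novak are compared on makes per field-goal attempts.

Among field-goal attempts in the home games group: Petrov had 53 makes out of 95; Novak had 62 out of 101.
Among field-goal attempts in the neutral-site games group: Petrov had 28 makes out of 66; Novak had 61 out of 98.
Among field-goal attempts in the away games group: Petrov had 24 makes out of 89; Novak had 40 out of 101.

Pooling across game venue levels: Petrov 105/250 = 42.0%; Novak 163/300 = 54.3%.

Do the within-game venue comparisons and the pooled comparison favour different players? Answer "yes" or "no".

no

Within each game venue level (home games 55.8% vs 61.4%; neutral-site games 42.4% vs 62.2%; away games 27.0% vs 39.6%), Novak has the higher rate every time. Pooled: 42.0% vs 54.3% — Novak has the higher rate overall. They agree.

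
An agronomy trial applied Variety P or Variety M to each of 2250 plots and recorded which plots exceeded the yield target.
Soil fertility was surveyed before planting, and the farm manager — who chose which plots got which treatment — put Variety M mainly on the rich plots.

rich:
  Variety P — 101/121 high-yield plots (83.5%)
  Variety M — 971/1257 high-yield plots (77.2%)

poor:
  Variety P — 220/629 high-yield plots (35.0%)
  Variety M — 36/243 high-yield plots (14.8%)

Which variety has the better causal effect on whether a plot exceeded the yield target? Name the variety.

Variety P

Soil fertility is set before the variety has any effect — it is not caused by the variety — and it independently drives the outcome. That makes it a confounder, so the causal comparison is within soil fertility levels.
Within each level — rich: 83.5% vs 77.2%; poor: 35.0% vs 14.8% — Variety P is higher every time.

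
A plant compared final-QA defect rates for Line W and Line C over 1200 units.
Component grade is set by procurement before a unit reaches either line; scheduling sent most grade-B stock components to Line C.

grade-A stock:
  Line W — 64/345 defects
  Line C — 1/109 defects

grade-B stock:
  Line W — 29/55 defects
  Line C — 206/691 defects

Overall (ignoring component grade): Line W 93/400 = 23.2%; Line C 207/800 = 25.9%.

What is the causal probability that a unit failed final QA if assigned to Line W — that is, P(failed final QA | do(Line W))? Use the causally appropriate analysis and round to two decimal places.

0.40

The stratified and pooled comparisons disagree (Line C wins within each component grade; Line W wins overall), so the answer turns on the causal role of component grade.
Component grade satisfies the back-door criterion: it is not a descendant of the line, and it blocks the spurious path from line to outcome. Adjusting for it (i.e., using the within-component grade rates) gives the causal effect.
Standardising Line W to the population component grade mix: 0.378·64/345 + 0.622·29/55 = 0.398.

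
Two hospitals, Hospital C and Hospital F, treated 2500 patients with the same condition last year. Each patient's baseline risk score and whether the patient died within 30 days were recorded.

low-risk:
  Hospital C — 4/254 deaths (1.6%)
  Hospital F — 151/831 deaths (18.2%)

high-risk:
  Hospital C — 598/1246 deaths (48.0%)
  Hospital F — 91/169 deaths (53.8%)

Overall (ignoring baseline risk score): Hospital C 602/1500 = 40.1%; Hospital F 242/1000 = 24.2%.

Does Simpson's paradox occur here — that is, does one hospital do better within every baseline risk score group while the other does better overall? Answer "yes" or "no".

yes

Within each baseline risk score level (low-risk 1.6% vs 18.2%; high-risk 48.0% vs 53.8%), Hospital C has the lower rate every time. Pooled: 40.1% vs 24.2% — Hospital F has the lower rate overall. The two comparisons disagree.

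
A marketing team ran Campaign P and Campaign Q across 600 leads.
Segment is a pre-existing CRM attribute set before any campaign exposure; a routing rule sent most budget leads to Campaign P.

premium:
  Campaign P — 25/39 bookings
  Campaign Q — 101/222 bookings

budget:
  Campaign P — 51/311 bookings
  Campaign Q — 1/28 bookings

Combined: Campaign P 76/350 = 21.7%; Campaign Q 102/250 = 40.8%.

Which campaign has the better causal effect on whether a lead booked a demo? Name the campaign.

Customer segment differs across campaigns for reasons unrelated to any effect of the campaign itself, and it separately predicts the outcome — a classic confounder. We must compare within customer segment levels.
Within each level — premium: 64.1% vs 45.5%; budget: 16.4% vs 3.6% — Campaign P is higher every time.

Campaign P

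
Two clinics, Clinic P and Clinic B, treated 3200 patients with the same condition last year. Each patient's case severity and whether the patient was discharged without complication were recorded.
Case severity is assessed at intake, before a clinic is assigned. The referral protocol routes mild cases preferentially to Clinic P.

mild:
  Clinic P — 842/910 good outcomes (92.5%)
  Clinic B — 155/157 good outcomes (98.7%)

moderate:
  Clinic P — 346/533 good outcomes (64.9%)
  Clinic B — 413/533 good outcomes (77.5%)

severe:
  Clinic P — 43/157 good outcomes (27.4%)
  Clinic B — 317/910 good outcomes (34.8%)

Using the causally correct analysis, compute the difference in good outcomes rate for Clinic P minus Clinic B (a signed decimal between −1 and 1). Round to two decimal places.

Here case severity is a common cause — it drives both which clinic a case falls under and the outcome. The crude comparison mixes populations; the stratum-specific rates are the causally relevant ones.
Adjusting over the population distribution of case severity: 0.333·(0.925−0.987) + 0.333·(0.649−0.775) + 0.333·(0.274−0.348) = -0.087.

-0.09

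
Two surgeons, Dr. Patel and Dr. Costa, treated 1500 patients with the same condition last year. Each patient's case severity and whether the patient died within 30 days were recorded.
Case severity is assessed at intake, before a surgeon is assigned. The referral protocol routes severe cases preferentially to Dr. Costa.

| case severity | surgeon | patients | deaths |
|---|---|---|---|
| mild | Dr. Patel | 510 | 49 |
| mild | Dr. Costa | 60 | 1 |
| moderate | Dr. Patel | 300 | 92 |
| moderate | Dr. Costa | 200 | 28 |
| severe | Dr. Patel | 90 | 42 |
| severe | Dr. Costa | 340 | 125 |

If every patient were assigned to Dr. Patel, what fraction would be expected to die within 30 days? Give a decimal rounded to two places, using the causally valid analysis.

0.27

Case severity is set before the surgeon has any effect — it is not caused by the surgeon — and it independently drives the outcome. That makes it a confounder, so the causal comparison is within case severity levels.
Standardising Dr. Patel to the population case severity mix: 0.380·49/510 + 0.333·92/300 + 0.287·42/90 = 0.273.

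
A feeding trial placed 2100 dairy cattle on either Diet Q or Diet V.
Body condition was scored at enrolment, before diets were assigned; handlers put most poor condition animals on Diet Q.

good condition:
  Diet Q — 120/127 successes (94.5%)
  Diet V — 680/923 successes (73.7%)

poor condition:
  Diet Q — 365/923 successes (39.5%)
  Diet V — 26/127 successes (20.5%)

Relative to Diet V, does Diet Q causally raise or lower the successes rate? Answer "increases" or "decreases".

increases

Starting body condition differs across diets for reasons unrelated to any effect of the diet itself, and it separately predicts the outcome — a classic confounder. We must compare within starting body condition levels.
Within each level — good condition: 94.5% vs 73.7%; poor condition: 39.5% vs 20.5% — Diet Q is higher every time.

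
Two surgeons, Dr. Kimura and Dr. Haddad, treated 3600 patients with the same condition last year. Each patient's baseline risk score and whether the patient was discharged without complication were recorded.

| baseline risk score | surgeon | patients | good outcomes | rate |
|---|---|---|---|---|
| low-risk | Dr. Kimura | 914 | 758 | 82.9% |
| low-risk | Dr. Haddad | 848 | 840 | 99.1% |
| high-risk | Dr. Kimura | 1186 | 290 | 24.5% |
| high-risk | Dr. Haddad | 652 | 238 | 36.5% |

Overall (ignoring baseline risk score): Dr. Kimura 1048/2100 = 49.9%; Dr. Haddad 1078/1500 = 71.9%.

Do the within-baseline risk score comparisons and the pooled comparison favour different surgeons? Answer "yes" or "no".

no

Within each baseline risk score level (low-risk 82.9% vs 99.1%; high-risk 24.5% vs 36.5%), Dr. Haddad has the higher rate every time. Pooled: 49.9% vs 71.9% — Dr. Haddad has the higher rate overall. They agree.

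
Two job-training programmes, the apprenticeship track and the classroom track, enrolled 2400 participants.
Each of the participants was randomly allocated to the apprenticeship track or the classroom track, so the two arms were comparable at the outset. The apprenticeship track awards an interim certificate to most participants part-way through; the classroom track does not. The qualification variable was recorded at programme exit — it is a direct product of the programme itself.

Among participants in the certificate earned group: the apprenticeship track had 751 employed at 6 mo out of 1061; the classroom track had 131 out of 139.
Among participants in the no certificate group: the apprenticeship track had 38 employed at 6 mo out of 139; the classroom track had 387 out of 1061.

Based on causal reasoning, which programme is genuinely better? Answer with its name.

the apprenticeship track

Within every qualification attained during the programme level the classroom track has the higher rate, yet pooled the apprenticeship track does — Simpson's reversal.
Qualification attained during the programme lies on the pathway programme → qualification attained during the programme → outcome, so adjusting for it blocks the indirect effect. For the total causal effect of programme, use the unadjusted pooled rates.
Pooled: the apprenticeship track 65.8% vs the classroom track 43.2%; the apprenticeship track is higher overall.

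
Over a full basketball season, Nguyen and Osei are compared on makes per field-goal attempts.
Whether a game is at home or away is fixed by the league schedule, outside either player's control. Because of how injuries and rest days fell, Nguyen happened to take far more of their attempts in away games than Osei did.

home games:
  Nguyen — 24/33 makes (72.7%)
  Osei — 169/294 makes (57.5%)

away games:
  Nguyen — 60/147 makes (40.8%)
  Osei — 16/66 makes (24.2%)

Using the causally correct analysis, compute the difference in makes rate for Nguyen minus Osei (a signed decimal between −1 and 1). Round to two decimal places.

+0.16

Game venue differs across players for reasons unrelated to any effect of the player itself, and it separately predicts the outcome — a classic confounder. We must compare within game venue levels.
Adjusting over the population distribution of game venue: 0.606·(0.727−0.575) + 0.394·(0.408−0.242) = +0.158.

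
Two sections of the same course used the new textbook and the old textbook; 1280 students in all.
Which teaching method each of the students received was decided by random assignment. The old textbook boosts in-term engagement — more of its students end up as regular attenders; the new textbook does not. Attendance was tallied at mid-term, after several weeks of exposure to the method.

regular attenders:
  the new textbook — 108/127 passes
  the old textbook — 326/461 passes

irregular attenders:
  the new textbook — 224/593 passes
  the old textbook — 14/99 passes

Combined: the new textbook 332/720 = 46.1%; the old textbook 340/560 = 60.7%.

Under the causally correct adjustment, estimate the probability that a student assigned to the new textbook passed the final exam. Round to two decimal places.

The stratified and pooled comparisons disagree (the new textbook wins within each mid-term attendance; the old textbook wins overall), so the answer turns on the causal role of mid-term attendance.
Because the teaching method influences mid-term attendance, mid-term attendance is a post-treatment mediator, not a confounder. Stratifying on it would bias the estimate; the causal effect is the crude pooled difference.
So P(outcome | do(the new textbook)) is just the pooled rate for the new textbook: 332/720 = 0.461.

0.46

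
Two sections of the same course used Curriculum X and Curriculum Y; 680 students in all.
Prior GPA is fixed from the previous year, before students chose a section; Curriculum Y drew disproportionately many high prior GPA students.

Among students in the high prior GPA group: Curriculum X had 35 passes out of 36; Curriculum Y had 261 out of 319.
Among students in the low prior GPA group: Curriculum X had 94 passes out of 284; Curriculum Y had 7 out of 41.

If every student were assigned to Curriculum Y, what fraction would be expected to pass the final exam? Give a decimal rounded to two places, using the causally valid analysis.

Prior GPA band is set before the teaching method has any effect — it is not caused by the teaching method — and it independently drives the outcome. That makes it a confounder, so the causal comparison is within prior GPA band levels.
Standardising Curriculum Y to the population prior GPA band mix: 0.522·261/319 + 0.478·7/41 = 0.509.

0.51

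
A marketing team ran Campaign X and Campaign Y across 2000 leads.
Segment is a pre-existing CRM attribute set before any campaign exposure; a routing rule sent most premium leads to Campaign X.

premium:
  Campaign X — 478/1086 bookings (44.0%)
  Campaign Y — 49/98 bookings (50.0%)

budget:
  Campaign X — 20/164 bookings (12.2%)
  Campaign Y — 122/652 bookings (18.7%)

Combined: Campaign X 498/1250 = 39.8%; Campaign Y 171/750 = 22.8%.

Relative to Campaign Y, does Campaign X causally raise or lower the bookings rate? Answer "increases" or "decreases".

decreases

Since customer segment is a pre-existing factor (not a product of the campaign) and it affects the outcome on its own, it is a confounder. The stratified rates, not the pooled rate, identify the causal effect.
Within each level — premium: 44.0% vs 50.0%; budget: 12.2% vs 18.7% — Campaign Y is higher every time.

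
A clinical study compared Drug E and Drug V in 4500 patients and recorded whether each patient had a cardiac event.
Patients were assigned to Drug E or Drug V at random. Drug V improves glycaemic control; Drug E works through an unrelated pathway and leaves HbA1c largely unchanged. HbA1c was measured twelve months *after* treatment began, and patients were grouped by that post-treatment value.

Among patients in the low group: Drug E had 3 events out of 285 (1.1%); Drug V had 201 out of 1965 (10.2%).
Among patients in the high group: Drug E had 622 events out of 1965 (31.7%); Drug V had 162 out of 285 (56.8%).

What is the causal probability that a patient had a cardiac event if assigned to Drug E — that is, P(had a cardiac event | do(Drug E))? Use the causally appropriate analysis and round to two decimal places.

0.28

HbA1c is downstream of the drug. One should not condition on a consequence of treatment, so the overall rates are the right comparison.
So P(outcome | do(Drug E)) is just the pooled rate for Drug E: 625/2250 = 0.278.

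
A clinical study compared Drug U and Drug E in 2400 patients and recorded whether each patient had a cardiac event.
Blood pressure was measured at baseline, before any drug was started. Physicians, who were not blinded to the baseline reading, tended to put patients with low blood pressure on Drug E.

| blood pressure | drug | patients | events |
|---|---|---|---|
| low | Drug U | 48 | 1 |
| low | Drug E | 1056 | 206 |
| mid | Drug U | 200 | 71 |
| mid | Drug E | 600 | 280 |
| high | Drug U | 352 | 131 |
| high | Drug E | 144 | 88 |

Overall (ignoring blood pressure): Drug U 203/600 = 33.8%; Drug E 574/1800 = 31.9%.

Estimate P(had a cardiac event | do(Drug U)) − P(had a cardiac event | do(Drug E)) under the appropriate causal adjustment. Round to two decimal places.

Blood pressure is set before the drug has any effect — it is not caused by the drug — and it independently drives the outcome. That makes it a confounder, so the causal comparison is within blood pressure levels.
Adjusting over the population distribution of blood pressure: 0.460·(0.021−0.195) + 0.333·(0.355−0.467) + 0.207·(0.372−0.611) = -0.167.

-0.17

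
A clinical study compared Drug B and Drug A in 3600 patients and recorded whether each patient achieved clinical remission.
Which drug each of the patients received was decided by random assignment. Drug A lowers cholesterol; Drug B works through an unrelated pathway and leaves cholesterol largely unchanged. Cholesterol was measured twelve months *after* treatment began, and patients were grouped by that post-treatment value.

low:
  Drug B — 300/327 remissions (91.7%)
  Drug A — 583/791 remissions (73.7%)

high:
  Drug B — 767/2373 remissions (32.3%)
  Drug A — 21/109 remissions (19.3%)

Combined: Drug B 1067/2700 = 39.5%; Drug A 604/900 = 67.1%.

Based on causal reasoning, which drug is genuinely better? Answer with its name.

The stratified and pooled comparisons disagree (Drug B wins within each cholesterol; Drug A wins overall), so the answer turns on the causal role of cholesterol.
Cholesterol lies on the pathway drug → cholesterol → outcome, so adjusting for it blocks the indirect effect. For the total causal effect of drug, use the unadjusted pooled rates.
Pooled: Drug B 39.5% vs Drug A 67.1%; Drug A is higher overall.

Drug A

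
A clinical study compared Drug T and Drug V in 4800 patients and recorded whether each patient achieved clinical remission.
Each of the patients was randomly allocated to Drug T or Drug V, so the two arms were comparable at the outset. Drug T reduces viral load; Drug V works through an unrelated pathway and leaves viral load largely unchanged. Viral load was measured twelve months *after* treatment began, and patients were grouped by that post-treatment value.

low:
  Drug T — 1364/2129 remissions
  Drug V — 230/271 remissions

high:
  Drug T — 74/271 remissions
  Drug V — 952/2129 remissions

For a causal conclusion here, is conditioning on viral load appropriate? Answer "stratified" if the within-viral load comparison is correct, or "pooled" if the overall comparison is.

Viral load here is a post-treatment variable shaped by the drug; conditioning on it would introduce bias rather than remove it. The overall comparison is the causal one.
Pooled: Drug T 59.9% vs Drug V 49.2%; Drug T is higher overall.

pooled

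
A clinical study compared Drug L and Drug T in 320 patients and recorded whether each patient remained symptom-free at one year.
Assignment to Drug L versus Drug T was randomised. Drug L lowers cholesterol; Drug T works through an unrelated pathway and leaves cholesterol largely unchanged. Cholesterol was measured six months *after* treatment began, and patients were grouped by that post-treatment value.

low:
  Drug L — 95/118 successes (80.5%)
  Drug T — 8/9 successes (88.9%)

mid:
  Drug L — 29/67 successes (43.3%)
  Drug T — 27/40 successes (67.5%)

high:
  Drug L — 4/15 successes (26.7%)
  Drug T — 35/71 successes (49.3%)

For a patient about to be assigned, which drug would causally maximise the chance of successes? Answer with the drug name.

Drug L

Drug T is higher inside every cholesterol stratum but Drug L is higher in aggregate. Whether to stratify depends on how cholesterol relates to the drug.
The distribution of cholesterol is itself part of what the drug does — it is an intermediate outcome. Holding it fixed would remove that part of the effect; the total effect is the pooled difference.
Pooled: Drug L 64.0% vs Drug T 58.3%; Drug L is higher overall.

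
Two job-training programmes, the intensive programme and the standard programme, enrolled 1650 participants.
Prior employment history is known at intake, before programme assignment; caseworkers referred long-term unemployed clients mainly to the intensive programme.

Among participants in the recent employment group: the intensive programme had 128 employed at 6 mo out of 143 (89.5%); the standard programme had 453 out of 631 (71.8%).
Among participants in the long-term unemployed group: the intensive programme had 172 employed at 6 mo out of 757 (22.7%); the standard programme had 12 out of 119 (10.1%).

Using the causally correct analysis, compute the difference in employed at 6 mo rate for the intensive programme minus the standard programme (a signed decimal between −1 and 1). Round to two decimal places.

+0.15

The prior employment history-specific comparison favours the intensive programme throughout, but the pooled figures favour the standard programme. The question is whether to condition on prior employment history.
The imbalance in prior employment history arose from how participants were allocated, not from anything the programme did; and prior employment history independently affects the outcome. The pooled gap is confounded — condition on prior employment history.
Adjusting over the population distribution of prior employment history: 0.469·(0.895−0.718) + 0.531·(0.227−0.101) = +0.150.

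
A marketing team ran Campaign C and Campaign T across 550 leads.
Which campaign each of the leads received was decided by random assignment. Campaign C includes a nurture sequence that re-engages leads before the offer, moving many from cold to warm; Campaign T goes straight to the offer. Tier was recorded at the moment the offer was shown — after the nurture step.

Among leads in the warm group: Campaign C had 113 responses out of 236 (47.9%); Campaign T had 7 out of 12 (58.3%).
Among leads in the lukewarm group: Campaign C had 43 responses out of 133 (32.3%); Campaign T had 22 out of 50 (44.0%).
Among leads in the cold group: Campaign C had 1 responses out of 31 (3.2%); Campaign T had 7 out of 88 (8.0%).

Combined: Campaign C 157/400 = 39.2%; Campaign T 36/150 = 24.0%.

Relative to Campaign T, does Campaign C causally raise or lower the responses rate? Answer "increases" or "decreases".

Campaign T is higher inside every engagement tier stratum but Campaign C is higher in aggregate. Whether to stratify depends on how engagement tier relates to the campaign.
Engagement tier is downstream of the campaign. One should not condition on a consequence of treatment, so the overall rates are the right comparison.
Pooled: Campaign C 39.2% vs Campaign T 24.0%; Campaign C is higher overall.

increases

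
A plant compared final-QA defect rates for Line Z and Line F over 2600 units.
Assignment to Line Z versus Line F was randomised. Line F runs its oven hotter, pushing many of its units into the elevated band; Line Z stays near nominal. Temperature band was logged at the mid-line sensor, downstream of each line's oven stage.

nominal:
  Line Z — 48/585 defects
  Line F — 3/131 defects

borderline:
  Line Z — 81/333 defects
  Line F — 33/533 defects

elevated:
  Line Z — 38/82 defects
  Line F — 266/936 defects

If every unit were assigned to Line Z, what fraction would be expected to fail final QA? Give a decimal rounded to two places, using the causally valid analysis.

0.17

Stratifying would compare lines among units the lines themselves sorted into in-process temperature band groups — a form of selection on an intermediate. The unconditioned pooled rates give the total causal effect.
So P(outcome | do(Line Z)) is just the pooled rate for Line Z: 167/1000 = 0.167.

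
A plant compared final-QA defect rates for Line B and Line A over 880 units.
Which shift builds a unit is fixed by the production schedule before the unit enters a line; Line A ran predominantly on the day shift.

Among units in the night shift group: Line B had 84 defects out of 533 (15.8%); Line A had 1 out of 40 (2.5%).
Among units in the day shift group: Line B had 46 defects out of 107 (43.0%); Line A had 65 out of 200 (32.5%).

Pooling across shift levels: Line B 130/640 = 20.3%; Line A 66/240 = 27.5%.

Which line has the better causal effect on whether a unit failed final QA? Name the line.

Line A

Nothing the line does changes shift; the imbalance is an allocation artefact. With shift also predicting the outcome, the pooled figure is confounded, and the within-stratum comparison is the causal one.
Within each level — night shift: 15.8% vs 2.5%; day shift: 43.0% vs 32.5% — Line A is lower every time.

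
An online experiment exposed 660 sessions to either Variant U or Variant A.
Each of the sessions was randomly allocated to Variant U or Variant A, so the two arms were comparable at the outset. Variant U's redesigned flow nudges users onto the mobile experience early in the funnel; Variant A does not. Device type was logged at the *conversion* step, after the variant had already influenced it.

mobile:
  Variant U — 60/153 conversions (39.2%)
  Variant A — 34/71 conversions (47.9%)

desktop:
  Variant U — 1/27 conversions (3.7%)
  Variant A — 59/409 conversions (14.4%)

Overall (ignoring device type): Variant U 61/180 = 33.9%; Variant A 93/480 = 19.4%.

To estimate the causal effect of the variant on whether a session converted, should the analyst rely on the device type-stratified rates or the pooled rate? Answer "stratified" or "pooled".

pooled

The device type-specific comparison favours Variant A throughout, but the pooled figures favour Variant U. The question is whether to condition on device type.
The distribution of device type is itself part of what the variant does — it is an intermediate outcome. Holding it fixed would remove that part of the effect; the total effect is the pooled difference.
Pooled: Variant U 33.9% vs Variant A 19.4%; Variant U is higher overall.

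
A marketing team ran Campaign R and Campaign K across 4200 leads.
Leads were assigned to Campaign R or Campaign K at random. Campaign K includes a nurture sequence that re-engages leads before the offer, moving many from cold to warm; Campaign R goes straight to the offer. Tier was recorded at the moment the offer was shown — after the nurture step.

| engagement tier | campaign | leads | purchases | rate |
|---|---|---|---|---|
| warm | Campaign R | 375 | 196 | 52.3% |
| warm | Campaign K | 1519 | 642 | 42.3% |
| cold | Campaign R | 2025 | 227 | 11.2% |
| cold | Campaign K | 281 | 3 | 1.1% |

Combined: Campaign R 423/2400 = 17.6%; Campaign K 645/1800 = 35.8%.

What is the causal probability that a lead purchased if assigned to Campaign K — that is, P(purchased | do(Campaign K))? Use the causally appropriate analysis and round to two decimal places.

The stratified and pooled comparisons disagree (Campaign R wins within each engagement tier; Campaign K wins overall), so the answer turns on the causal role of engagement tier.
Engagement tier here is a post-treatment variable shaped by the campaign; conditioning on it would introduce bias rather than remove it. The overall comparison is the causal one.
So P(outcome | do(Campaign K)) is just the pooled rate for Campaign K: 645/1800 = 0.358.

0.36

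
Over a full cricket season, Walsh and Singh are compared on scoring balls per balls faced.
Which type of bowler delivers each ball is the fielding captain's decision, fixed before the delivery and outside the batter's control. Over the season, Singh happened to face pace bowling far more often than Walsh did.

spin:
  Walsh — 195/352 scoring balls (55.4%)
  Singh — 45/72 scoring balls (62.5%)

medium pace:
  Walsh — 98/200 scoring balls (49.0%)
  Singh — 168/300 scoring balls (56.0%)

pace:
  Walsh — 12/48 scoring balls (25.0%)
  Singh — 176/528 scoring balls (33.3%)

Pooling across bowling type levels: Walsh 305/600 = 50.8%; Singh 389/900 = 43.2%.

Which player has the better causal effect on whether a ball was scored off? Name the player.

Singh

Within every bowling type level Singh has the higher rate, yet pooled Walsh does — Simpson's reversal.
Nothing the player does changes bowling type; the imbalance is an allocation artefact. With bowling type also predicting the outcome, the pooled figure is confounded, and the within-stratum comparison is the causal one.
Within each level — spin: 55.4% vs 62.5%; medium pace: 49.0% vs 56.0%; pace: 25.0% vs 33.3% — Singh is higher every time.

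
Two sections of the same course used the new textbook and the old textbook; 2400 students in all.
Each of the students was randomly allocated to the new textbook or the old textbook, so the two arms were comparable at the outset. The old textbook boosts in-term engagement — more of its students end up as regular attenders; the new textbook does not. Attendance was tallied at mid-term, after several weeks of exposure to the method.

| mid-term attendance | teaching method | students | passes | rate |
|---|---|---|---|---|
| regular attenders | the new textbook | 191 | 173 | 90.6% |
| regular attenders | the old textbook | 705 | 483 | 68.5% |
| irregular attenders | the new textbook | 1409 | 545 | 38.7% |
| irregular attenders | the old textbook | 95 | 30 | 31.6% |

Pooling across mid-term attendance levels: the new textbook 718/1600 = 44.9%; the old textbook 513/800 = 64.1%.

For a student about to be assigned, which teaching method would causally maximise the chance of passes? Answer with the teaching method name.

The mid-term attendance-specific comparison favours the new textbook throughout, but the pooled figures favour the old textbook. The question is whether to condition on mid-term attendance.
Mid-term attendance is downstream of the teaching method. One should not condition on a consequence of treatment, so the overall rates are the right comparison.
Pooled: the new textbook 44.9% vs the old textbook 64.1%; the old textbook is higher overall.

the old textbook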